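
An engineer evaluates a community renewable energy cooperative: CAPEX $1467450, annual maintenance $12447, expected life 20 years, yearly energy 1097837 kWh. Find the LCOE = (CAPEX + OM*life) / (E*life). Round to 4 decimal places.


Total cost = CAPEX + OM * lifetime = 1467450 + 12447 * 20 = 1467450 + 248940 = 1716390
Total generation = annual * lifetime = 1097837 * 20 = 21956740 kWh
LCOE = 1716390 / 21956740
LCOE = 0.0782 $/kWh

0.0782


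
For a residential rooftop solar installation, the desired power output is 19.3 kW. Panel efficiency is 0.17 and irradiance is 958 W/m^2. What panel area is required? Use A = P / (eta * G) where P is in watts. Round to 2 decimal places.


Convert target power to watts: P = 19.3 * 1000 = 19300.0 W
Compute denominator: eta * G = 0.17 * 958 = 162.86
Required area A = P / (eta * G) = 19300.0 / 162.86
A = 118.51 m^2

118.51


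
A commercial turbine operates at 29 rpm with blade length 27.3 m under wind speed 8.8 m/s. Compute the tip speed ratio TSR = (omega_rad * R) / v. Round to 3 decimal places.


Convert rotational speed to rad/s:
  omega = 29 * 2 * pi / 60 = 3.0369 rad/s
Compute tip speed:
  v_tip = omega * R = 3.0369 * 27.3 = 82.907 m/s
Tip speed ratio:
  TSR = v_tip / v_wind = 82.907 / 8.8 = 9.421

9.421


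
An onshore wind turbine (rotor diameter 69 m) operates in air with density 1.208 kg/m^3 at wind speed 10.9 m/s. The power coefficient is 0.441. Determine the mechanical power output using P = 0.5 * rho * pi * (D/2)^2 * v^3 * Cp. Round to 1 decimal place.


Step 1 -- Compute swept area:
  A = pi * (D/2)^2 = pi * (69/2)^2 = 3739.28 m^2
Step 2 -- Apply wind power equation:
  P = 0.5 * rho * A * v^3 * Cp
  v^3 = 10.9^3 = 1295.029
  P = 0.5 * 1.208 * 3739.28 * 1295.029 * 0.441
  P = 1289861.5 W

1289861.5


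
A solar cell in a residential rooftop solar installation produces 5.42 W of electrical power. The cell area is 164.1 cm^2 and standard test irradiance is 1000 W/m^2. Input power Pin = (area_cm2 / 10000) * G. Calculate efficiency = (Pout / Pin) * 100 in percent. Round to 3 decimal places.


First compute the input power:
  Pin = area_cm2 / 10000 * G = 164.1 / 10000 * 1000 = 16.41 W
Then compute efficiency:
  Efficiency = (Pout / Pin) * 100 = (5.42 / 16.41) * 100
  Efficiency = 33.029%

33.029


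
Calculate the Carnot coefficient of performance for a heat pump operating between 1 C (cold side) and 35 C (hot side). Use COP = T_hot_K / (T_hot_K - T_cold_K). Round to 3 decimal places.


Convert to Kelvin:
  T_hot = 35 + 273.15 = 308.15 K
  T_cold = 1 + 273.15 = 274.15 K
Apply Carnot COP formula:
  COP = T_hot_K / (T_hot_K - T_cold_K) = 308.15 / 34.0
  COP = 9.063

9.063


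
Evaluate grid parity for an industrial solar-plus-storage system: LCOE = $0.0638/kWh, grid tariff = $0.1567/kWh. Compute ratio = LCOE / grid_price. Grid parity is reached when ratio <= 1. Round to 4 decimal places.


Compare LCOE to grid price:
  LCOE = $0.0638/kWh, Grid price = $0.1567/kWh
  Ratio = LCOE / grid_price = 0.0638 / 0.1567 = 0.4071
  Grid parity achieved (ratio <= 1)? yes

0.4071


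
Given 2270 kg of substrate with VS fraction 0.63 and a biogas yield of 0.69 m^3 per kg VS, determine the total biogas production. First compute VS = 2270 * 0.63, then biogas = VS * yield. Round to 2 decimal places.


Compute volatile solids:
  VS = mass * VS_fraction = 2270 * 0.63 = 1430.1 kg
Calculate biogas volume:
  Biogas = VS * specific_yield = 1430.1 * 0.69
  Biogas = 986.77 m^3

986.77


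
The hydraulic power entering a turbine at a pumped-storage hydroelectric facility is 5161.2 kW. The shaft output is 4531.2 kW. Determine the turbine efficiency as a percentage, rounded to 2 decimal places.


Turbine efficiency = (output power / input power) * 100
eta = (4531.2 / 5161.2) * 100
eta = 87.79%

87.79


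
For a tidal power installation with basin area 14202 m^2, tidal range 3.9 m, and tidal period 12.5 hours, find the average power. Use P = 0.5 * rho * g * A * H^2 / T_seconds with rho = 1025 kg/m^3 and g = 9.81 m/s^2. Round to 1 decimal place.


Convert period to seconds: T = 12.5 * 3600 = 45000.0 s
H^2 = 3.9^2 = 15.21
P = 0.5 * rho * g * A * H^2 / T
P = 0.5 * 1025 * 9.81 * 14202 * 15.21 / 45000.0
P = 24134.0 W

24134.0


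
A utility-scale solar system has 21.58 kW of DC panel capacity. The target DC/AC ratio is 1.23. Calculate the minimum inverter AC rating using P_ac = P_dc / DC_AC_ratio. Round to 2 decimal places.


The inverter AC capacity is determined by the DC/AC ratio.
Given: P_dc = 21.58 kW, DC/AC ratio = 1.23
P_ac = P_dc / ratio = 21.58 / 1.23
P_ac = 17.54 kW

17.54


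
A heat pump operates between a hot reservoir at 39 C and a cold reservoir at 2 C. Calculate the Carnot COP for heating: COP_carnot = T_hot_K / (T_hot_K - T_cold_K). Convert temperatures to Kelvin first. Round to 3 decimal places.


Convert to Kelvin:
  T_hot = 39 + 273.15 = 312.15 K
  T_cold = 2 + 273.15 = 275.15 K
Apply Carnot COP formula:
  COP = T_hot_K / (T_hot_K - T_cold_K) = 312.15 / 37.0
  COP = 8.436

8.436


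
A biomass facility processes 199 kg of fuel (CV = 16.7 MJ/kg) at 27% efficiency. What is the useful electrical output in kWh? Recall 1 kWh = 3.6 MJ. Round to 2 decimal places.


Total energy = mass * CV = 199 * 16.7 = 3323.3 MJ
Useful energy = total * eta = 3323.3 * 0.27 = 897.29 MJ
Convert to kWh: 897.29 / 3.6
Useful energy = 249.25 kWh

249.25


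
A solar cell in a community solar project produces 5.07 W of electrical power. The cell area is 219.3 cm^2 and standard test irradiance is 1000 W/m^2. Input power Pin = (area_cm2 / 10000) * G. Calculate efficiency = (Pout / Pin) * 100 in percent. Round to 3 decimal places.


First compute the input power:
  Pin = area_cm2 / 10000 * G = 219.3 / 10000 * 1000 = 21.93 W
Then compute efficiency:
  Efficiency = (Pout / Pin) * 100 = (5.07 / 21.93) * 100
  Efficiency = 23.119%

23.119


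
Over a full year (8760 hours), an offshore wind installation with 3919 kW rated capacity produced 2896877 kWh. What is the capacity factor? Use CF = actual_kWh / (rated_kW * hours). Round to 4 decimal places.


Capacity factor = actual output / maximum possible output
Maximum possible = rated * hours = 3919 * 8760 = 34330440 kWh
CF = 2896877 / 34330440
CF = 0.0844

0.0844


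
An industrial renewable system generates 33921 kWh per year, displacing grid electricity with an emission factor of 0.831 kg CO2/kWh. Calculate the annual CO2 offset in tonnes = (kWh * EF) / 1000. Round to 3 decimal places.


CO2 offset in kg = generation * emission_factor
CO2 offset = 33921 * 0.831 = 28188.35 kg
Convert to tonnes:
  CO2 offset = 28188.35 / 1000 = 28.188 tonnes

28.188


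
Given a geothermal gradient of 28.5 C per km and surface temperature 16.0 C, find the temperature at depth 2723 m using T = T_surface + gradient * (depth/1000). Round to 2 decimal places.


Convert depth to km: 2723 / 1000 = 2.723 km
Temperature increase = gradient * depth_km = 28.5 * 2.723 = 77.61 C
Temperature at depth = T_surface + delta_T = 16.0 + 77.61
T = 93.61 C

93.61


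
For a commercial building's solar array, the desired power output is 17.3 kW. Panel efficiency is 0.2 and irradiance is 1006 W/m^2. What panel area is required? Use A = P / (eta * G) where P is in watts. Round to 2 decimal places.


Convert target power to watts: P = 17.3 * 1000 = 17300.0 W
Compute denominator: eta * G = 0.2 * 1006 = 201.2
Required area A = P / (eta * G) = 17300.0 / 201.2
A = 85.98 m^2

85.98


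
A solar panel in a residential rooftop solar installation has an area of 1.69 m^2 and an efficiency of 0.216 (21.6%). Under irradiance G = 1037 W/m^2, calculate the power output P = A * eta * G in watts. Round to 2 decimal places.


Use the solar power formula P = A * eta * G.
Given: A = 1.69 m^2, eta = 0.216, G = 1037 W/m^2
P = 1.69 * 0.216 * 1037
P = 378.55 W

378.55


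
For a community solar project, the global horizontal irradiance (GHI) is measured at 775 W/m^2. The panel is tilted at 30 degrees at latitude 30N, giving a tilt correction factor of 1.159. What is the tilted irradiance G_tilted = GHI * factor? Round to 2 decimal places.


Identify the given values:
  GHI = 775 W/m^2, tilt correction factor = 1.159
Apply the formula G_tilted = GHI * factor:
  G_tilted = 775 * 1.159
  G_tilted = 898.23 W/m^2

898.23


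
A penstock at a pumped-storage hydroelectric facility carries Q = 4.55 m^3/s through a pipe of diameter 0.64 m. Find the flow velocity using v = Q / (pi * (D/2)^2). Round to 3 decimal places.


Compute pipe cross-sectional area:
  A = pi * (D/2)^2 = pi * (0.64/2)^2 = 0.3217 m^2
Calculate velocity:
  v = Q / A = 4.55 / 0.3217
  v = 14.144 m/s

14.144


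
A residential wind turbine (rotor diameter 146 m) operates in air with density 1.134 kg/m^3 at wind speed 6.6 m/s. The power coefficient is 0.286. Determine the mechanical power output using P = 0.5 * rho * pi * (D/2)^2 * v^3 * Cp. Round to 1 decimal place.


Step 1 -- Compute swept area:
  A = pi * (D/2)^2 = pi * (146/2)^2 = 16741.55 m^2
Step 2 -- Apply wind power equation:
  P = 0.5 * rho * A * v^3 * Cp
  v^3 = 6.6^3 = 287.496
  P = 0.5 * 1.134 * 16741.55 * 287.496 * 0.286
  P = 780506.4 W

780506.4


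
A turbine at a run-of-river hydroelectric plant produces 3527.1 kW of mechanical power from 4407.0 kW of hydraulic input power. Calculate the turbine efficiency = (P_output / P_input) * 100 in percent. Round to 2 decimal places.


Turbine efficiency = (output power / input power) * 100
eta = (3527.1 / 4407.0) * 100
eta = 80.03%

80.03


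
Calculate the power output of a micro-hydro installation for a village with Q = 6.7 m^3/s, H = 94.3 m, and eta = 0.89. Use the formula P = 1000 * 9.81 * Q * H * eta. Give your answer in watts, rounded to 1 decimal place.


Apply the hydropower formula P = rho * g * Q * H * eta
rho * g = 1000 * 9.81 = 9810.0
P = 9810.0 * 6.7 * 94.3 * 0.89
P = 5516269.9 W

5516269.9


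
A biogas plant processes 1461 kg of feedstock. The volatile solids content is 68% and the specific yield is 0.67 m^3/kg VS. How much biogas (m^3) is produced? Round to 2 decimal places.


Compute volatile solids:
  VS = mass * VS_fraction = 1461 * 0.68 = 993.48 kg
Calculate biogas volume:
  Biogas = VS * specific_yield = 993.48 * 0.67
  Biogas = 665.63 m^3

665.63


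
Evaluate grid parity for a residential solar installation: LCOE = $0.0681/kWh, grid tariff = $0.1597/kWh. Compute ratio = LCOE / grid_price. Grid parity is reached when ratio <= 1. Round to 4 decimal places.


Compare LCOE to grid price:
  LCOE = $0.0681/kWh, Grid price = $0.1597/kWh
  Ratio = LCOE / grid_price = 0.0681 / 0.1597 = 0.4264
  Grid parity achieved (ratio <= 1)? yes

0.4264


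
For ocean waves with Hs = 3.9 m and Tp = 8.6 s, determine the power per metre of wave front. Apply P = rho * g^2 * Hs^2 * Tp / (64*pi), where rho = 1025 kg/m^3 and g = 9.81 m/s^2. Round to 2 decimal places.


Apply wave power formula:
  g^2 = 9.81^2 = 96.2361
  Hs^2 = 3.9^2 = 15.21
  Numerator = rho * g^2 * Hs^2 * Tp = 1025 * 96.2361 * 15.21 * 8.6 = 12902965.78
  Denominator = 64 * pi = 201.0619
  P = 12902965.78 / 201.0619 = 64174.09 W/m

64174.09


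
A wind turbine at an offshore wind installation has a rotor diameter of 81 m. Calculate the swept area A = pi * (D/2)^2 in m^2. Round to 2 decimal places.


Compute the rotor radius:
  r = D / 2 = 81 / 2 = 40.5 m
Calculate swept area:
  A = pi * r^2 = pi * 40.5^2
  A = 5153.00 m^2

5153.00


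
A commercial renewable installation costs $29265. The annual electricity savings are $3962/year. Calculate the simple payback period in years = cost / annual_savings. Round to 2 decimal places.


Simple payback period = initial cost / annual savings
Payback = 29265 / 3962
Payback = 7.39 years

7.39


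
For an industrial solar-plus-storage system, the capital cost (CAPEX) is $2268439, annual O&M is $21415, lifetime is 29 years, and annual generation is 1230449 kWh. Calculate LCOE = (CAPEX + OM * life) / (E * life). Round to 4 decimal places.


Total cost = CAPEX + OM * lifetime = 2268439 + 21415 * 29 = 2268439 + 621035 = 2889474
Total generation = annual * lifetime = 1230449 * 29 = 35683021 kWh
LCOE = 2889474 / 35683021
LCOE = 0.0810 $/kWh

0.0810


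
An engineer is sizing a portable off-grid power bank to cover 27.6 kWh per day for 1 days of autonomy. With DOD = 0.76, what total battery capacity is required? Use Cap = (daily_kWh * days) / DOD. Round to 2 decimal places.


Total energy needed = daily * days = 27.6 * 1 = 27.6 kWh
Account for depth of discharge:
  Cap = total_energy / DOD = 27.6 / 0.76
  Cap = 36.32 kWh

36.32


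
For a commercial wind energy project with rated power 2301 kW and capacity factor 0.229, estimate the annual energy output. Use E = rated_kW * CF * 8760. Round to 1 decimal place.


Annual energy = rated_kW * capacity_factor * hours_per_year
Given: P_rated = 2301 kW, CF = 0.229, hours = 8760
E = 2301 * 0.229 * 8760
E = 4615898.0 kWh

4615898.0


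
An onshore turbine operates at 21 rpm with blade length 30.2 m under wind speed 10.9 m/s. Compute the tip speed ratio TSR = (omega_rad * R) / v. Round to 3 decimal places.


Convert rotational speed to rad/s:
  omega = 21 * 2 * pi / 60 = 2.1991 rad/s
Compute tip speed:
  v_tip = omega * R = 2.1991 * 30.2 = 66.413 m/s
Tip speed ratio:
  TSR = v_tip / v_wind = 66.413 / 10.9 = 6.093

6.093


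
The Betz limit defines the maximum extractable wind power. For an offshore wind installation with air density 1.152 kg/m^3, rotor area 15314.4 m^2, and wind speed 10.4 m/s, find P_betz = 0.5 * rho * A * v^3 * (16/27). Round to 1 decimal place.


The Betz coefficient Cp_max = 16/27 = 0.5926
v^3 = 10.4^3 = 1124.864
P_betz = 0.5 * rho * A * v^3 * Cp_max
P_betz = 0.5 * 1.152 * 15314.4 * 1124.864 * 0.5926
P_betz = 5880018.7 W

5880018.7


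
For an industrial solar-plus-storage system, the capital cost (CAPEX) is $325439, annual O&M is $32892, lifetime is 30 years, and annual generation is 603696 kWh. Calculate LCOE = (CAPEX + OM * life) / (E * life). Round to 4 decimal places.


Total cost = CAPEX + OM * lifetime = 325439 + 32892 * 30 = 325439 + 986760 = 1312199
Total generation = annual * lifetime = 603696 * 30 = 18110880 kWh
LCOE = 1312199 / 18110880
LCOE = 0.0725 $/kWh

0.0725


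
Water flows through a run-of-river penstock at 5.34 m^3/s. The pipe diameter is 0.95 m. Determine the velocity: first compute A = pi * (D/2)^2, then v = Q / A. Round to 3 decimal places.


Compute pipe cross-sectional area:
  A = pi * (D/2)^2 = pi * (0.95/2)^2 = 0.7088 m^2
Calculate velocity:
  v = Q / A = 5.34 / 0.7088
  v = 7.534 m/s

7.534


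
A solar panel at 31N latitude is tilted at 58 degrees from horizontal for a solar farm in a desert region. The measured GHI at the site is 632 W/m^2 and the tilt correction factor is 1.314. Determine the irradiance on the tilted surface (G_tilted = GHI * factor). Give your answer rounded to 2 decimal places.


Identify the given values:
  GHI = 632 W/m^2, tilt correction factor = 1.314
Apply the formula G_tilted = GHI * factor:
  G_tilted = 632 * 1.314
  G_tilted = 830.45 W/m^2

830.45


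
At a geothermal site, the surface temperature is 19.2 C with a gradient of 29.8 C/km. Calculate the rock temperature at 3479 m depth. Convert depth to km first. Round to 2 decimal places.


Convert depth to km: 3479 / 1000 = 3.479 km
Temperature increase = gradient * depth_km = 29.8 * 3.479 = 103.67 C
Temperature at depth = T_surface + delta_T = 19.2 + 103.67
T = 122.87 C

122.87


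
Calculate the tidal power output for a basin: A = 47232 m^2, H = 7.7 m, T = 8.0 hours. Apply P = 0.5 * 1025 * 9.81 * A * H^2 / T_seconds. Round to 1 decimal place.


Convert period to seconds: T = 8.0 * 3600 = 28800.0 s
H^2 = 7.7^2 = 59.29
P = 0.5 * rho * g * A * H^2 / T
P = 0.5 * 1025 * 9.81 * 47232 * 59.29 / 28800.0
P = 488864.1 W

488864.1


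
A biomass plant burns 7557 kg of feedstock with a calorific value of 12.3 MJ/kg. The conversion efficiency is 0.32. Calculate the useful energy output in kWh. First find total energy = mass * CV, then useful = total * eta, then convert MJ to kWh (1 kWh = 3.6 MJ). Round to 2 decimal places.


Total energy = mass * CV = 7557 * 12.3 = 92951.1 MJ
Useful energy = total * eta = 92951.1 * 0.32 = 29744.35 MJ
Convert to kWh: 29744.35 / 3.6
Useful energy = 8262.32 kWh

8262.32


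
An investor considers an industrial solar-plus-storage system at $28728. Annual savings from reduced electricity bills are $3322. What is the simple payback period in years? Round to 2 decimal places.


Simple payback period = initial cost / annual savings
Payback = 28728 / 3322
Payback = 8.65 years

8.65


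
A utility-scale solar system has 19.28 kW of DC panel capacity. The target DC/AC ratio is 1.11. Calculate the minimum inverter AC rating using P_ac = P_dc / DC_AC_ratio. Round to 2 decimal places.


The inverter AC capacity is determined by the DC/AC ratio.
Given: P_dc = 19.28 kW, DC/AC ratio = 1.11
P_ac = P_dc / ratio = 19.28 / 1.11
P_ac = 17.37 kW

17.37


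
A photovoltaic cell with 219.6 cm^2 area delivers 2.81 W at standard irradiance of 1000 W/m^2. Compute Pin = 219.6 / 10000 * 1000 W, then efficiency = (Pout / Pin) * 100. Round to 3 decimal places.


First compute the input power:
  Pin = area_cm2 / 10000 * G = 219.6 / 10000 * 1000 = 21.96 W
Then compute efficiency:
  Efficiency = (Pout / Pin) * 100 = (2.81 / 21.96) * 100
  Efficiency = 12.796%

12.796


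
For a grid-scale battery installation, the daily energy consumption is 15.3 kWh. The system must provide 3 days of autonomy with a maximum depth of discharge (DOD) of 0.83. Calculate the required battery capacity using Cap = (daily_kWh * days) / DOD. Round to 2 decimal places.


Total energy needed = daily * days = 15.3 * 3 = 45.9 kWh
Account for depth of discharge:
  Cap = total_energy / DOD = 45.9 / 0.83
  Cap = 55.30 kWh

55.30


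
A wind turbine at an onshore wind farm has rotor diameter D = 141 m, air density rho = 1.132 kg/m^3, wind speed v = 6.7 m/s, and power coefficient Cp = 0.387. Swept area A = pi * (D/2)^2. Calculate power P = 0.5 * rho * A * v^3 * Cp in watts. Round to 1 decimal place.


Step 1 -- Compute swept area:
  A = pi * (D/2)^2 = pi * (141/2)^2 = 15614.5 m^2
Step 2 -- Apply wind power equation:
  P = 0.5 * rho * A * v^3 * Cp
  v^3 = 6.7^3 = 300.763
  P = 0.5 * 1.132 * 15614.5 * 300.763 * 0.387
  P = 1028679.1 W

1028679.1


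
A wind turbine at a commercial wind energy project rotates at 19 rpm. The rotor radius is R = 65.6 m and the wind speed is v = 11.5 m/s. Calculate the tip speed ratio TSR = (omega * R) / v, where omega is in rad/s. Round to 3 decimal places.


Convert rotational speed to rad/s:
  omega = 19 * 2 * pi / 60 = 1.9897 rad/s
Compute tip speed:
  v_tip = omega * R = 1.9897 * 65.6 = 130.523 m/s
Tip speed ratio:
  TSR = v_tip / v_wind = 130.523 / 11.5 = 11.350

11.350


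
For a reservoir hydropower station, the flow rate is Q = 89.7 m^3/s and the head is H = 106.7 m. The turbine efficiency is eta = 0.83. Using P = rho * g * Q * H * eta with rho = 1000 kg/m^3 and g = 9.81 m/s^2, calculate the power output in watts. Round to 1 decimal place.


Apply the hydropower formula P = rho * g * Q * H * eta
rho * g = 1000 * 9.81 = 9810.0
P = 9810.0 * 89.7 * 106.7 * 0.83
P = 77929871.9 W

77929871.9


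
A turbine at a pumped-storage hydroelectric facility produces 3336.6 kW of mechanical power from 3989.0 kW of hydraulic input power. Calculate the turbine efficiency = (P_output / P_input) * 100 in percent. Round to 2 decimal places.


Turbine efficiency = (output power / input power) * 100
eta = (3336.6 / 3989.0) * 100
eta = 83.65%

83.65


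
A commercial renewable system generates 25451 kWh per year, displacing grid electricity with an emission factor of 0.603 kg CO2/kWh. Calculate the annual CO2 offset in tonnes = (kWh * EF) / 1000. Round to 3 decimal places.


CO2 offset in kg = generation * emission_factor
CO2 offset = 25451 * 0.603 = 15346.95 kg
Convert to tonnes:
  CO2 offset = 15346.95 / 1000 = 15.347 tonnes

15.347


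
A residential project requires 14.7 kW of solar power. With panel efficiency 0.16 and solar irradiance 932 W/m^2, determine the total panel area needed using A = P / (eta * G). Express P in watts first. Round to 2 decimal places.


Convert target power to watts: P = 14.7 * 1000 = 14700.0 W
Compute denominator: eta * G = 0.16 * 932 = 149.12
Required area A = P / (eta * G) = 14700.0 / 149.12
A = 98.58 m^2

98.58


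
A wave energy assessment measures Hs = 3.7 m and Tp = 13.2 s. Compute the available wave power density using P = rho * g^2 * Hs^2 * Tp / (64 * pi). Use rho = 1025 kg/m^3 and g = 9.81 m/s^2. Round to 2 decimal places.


Apply wave power formula:
  g^2 = 9.81^2 = 96.2361
  Hs^2 = 3.7^2 = 13.69
  Numerator = rho * g^2 * Hs^2 * Tp = 1025 * 96.2361 * 13.69 * 13.2 = 17825398.99
  Denominator = 64 * pi = 201.0619
  P = 17825398.99 / 201.0619 = 88656.26 W/m

88656.26


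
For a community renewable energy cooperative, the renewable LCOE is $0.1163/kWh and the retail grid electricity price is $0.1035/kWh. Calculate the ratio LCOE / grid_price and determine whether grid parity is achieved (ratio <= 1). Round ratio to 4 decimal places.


Compare LCOE to grid price:
  LCOE = $0.1163/kWh, Grid price = $0.1035/kWh
  Ratio = LCOE / grid_price = 0.1163 / 0.1035 = 1.1237
  Grid parity achieved (ratio <= 1)? no

1.1237


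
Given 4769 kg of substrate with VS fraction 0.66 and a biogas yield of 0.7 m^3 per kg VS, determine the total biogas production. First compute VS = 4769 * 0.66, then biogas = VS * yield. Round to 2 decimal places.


Compute volatile solids:
  VS = mass * VS_fraction = 4769 * 0.66 = 3147.54 kg
Calculate biogas volume:
  Biogas = VS * specific_yield = 3147.54 * 0.7
  Biogas = 2203.28 m^3

2203.28


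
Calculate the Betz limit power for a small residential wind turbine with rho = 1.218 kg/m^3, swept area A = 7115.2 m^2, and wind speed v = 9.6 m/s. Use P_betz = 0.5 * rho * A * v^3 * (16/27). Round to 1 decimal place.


The Betz coefficient Cp_max = 16/27 = 0.5926
v^3 = 9.6^3 = 884.736
P_betz = 0.5 * rho * A * v^3 * Cp_max
P_betz = 0.5 * 1.218 * 7115.2 * 884.736 * 0.5926
P_betz = 2271822.1 W

2271822.1


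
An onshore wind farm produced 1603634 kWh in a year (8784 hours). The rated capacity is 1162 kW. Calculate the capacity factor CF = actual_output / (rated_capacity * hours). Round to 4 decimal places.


Capacity factor = actual output / maximum possible output
Maximum possible = rated * hours = 1162 * 8784 = 10207008 kWh
CF = 1603634 / 10207008
CF = 0.1571

0.1571


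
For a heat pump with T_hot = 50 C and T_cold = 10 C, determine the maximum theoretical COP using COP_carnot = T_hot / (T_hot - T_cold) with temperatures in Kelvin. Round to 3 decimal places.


Convert to Kelvin:
  T_hot = 50 + 273.15 = 323.15 K
  T_cold = 10 + 273.15 = 283.15 K
Apply Carnot COP formula:
  COP = T_hot_K / (T_hot_K - T_cold_K) = 323.15 / 40.0
  COP = 8.079

8.079


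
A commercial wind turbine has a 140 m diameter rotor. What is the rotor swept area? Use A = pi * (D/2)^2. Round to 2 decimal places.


Compute the rotor radius:
  r = D / 2 = 140 / 2 = 70.0 m
Calculate swept area:
  A = pi * r^2 = pi * 70.0^2
  A = 15393.80 m^2

15393.80


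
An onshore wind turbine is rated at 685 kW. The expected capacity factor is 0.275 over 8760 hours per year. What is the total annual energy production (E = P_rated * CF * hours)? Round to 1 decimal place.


Annual energy = rated_kW * capacity_factor * hours_per_year
Given: P_rated = 685 kW, CF = 0.275, hours = 8760
E = 685 * 0.275 * 8760
E = 1650165.0 kWh

1650165.0


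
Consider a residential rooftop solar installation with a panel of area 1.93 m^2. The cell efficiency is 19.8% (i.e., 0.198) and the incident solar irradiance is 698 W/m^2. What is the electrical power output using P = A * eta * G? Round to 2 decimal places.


Use the solar power formula P = A * eta * G.
Given: A = 1.93 m^2, eta = 0.198, G = 698 W/m^2
P = 1.93 * 0.198 * 698
P = 266.73 W

266.73


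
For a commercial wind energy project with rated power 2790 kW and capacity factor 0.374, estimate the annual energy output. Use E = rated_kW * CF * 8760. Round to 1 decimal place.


Annual energy = rated_kW * capacity_factor * hours_per_year
Given: P_rated = 2790 kW, CF = 0.374, hours = 8760
E = 2790 * 0.374 * 8760
E = 9140709.6 kWh

9140709.6


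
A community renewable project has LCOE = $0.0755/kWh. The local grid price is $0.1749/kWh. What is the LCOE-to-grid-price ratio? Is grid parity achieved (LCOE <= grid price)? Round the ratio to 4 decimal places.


Compare LCOE to grid price:
  LCOE = $0.0755/kWh, Grid price = $0.1749/kWh
  Ratio = LCOE / grid_price = 0.0755 / 0.1749 = 0.4317
  Grid parity achieved (ratio <= 1)? yes

0.4317


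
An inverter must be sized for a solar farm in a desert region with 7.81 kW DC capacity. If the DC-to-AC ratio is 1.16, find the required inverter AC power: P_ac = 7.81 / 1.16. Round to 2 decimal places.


The inverter AC capacity is determined by the DC/AC ratio.
Given: P_dc = 7.81 kW, DC/AC ratio = 1.16
P_ac = P_dc / ratio = 7.81 / 1.16
P_ac = 6.73 kW

6.73


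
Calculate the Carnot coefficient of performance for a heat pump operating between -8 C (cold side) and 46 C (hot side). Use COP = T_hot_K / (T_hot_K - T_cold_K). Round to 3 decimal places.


Convert to Kelvin:
  T_hot = 46 + 273.15 = 319.15 K
  T_cold = -8 + 273.15 = 265.15 K
Apply Carnot COP formula:
  COP = T_hot_K / (T_hot_K - T_cold_K) = 319.15 / 54.0
  COP = 5.910

5.910


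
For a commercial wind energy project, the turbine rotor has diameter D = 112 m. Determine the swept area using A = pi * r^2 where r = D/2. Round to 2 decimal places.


Compute the rotor radius:
  r = D / 2 = 112 / 2 = 56.0 m
Calculate swept area:
  A = pi * r^2 = pi * 56.0^2
  A = 9852.03 m^2

9852.03


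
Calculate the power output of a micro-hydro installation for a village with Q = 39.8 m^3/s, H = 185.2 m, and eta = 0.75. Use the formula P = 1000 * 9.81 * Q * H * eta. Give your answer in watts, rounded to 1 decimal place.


Apply the hydropower formula P = rho * g * Q * H * eta
rho * g = 1000 * 9.81 = 9810.0
P = 9810.0 * 39.8 * 185.2 * 0.75
P = 54231838.2 W

54231838.2


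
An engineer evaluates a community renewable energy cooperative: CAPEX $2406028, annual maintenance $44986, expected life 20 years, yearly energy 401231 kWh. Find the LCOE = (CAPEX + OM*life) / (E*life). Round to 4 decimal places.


Total cost = CAPEX + OM * lifetime = 2406028 + 44986 * 20 = 2406028 + 899720 = 3305748
Total generation = annual * lifetime = 401231 * 20 = 8024620 kWh
LCOE = 3305748 / 8024620
LCOE = 0.4120 $/kWh

0.4120


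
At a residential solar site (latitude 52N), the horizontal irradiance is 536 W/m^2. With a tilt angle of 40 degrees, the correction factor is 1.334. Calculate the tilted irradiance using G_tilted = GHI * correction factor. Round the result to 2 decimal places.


Identify the given values:
  GHI = 536 W/m^2, tilt correction factor = 1.334
Apply the formula G_tilted = GHI * factor:
  G_tilted = 536 * 1.334
  G_tilted = 715.02 W/m^2

715.02


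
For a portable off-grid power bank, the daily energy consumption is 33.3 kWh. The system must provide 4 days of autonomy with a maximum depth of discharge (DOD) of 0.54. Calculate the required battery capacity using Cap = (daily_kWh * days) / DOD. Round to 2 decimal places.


Total energy needed = daily * days = 33.3 * 4 = 133.2 kWh
Account for depth of discharge:
  Cap = total_energy / DOD = 133.2 / 0.54
  Cap = 246.67 kWh

246.67


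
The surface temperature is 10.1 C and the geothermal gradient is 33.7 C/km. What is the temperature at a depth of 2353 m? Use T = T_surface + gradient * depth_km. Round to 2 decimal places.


Convert depth to km: 2353 / 1000 = 2.353 km
Temperature increase = gradient * depth_km = 33.7 * 2.353 = 79.3 C
Temperature at depth = T_surface + delta_T = 10.1 + 79.3
T = 89.40 C

89.40


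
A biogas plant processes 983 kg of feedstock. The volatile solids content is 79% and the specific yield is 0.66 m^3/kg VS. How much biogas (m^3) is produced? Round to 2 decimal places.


Compute volatile solids:
  VS = mass * VS_fraction = 983 * 0.79 = 776.57 kg
Calculate biogas volume:
  Biogas = VS * specific_yield = 776.57 * 0.66
  Biogas = 512.54 m^3

512.54


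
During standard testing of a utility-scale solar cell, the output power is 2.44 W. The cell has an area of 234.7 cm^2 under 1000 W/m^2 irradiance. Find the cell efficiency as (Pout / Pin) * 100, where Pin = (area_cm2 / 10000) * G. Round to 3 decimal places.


First compute the input power:
  Pin = area_cm2 / 10000 * G = 234.7 / 10000 * 1000 = 23.47 W
Then compute efficiency:
  Efficiency = (Pout / Pin) * 100 = (2.44 / 23.47) * 100
  Efficiency = 10.396%

10.396


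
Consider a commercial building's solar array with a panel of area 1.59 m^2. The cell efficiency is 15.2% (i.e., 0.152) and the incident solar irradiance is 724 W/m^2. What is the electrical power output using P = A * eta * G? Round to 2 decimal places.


Use the solar power formula P = A * eta * G.
Given: A = 1.59 m^2, eta = 0.152, G = 724 W/m^2
P = 1.59 * 0.152 * 724
P = 174.98 W

174.98


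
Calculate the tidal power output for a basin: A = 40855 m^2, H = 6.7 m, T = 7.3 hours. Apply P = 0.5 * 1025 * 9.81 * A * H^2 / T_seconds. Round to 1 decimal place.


Convert period to seconds: T = 7.3 * 3600 = 26280.0 s
H^2 = 6.7^2 = 44.89
P = 0.5 * rho * g * A * H^2 / T
P = 0.5 * 1025 * 9.81 * 40855 * 44.89 / 26280.0
P = 350858.8 W

350858.8


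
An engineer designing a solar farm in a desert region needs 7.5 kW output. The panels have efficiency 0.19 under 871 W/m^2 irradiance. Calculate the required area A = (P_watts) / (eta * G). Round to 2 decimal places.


Convert target power to watts: P = 7.5 * 1000 = 7500.0 W
Compute denominator: eta * G = 0.19 * 871 = 165.49
Required area A = P / (eta * G) = 7500.0 / 165.49
A = 45.32 m^2

45.32


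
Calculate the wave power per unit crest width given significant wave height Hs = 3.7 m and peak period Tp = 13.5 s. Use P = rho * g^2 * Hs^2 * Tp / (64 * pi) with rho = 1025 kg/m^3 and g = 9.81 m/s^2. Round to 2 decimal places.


Apply wave power formula:
  g^2 = 9.81^2 = 96.2361
  Hs^2 = 3.7^2 = 13.69
  Numerator = rho * g^2 * Hs^2 * Tp = 1025 * 96.2361 * 13.69 * 13.5 = 18230521.69
  Denominator = 64 * pi = 201.0619
  P = 18230521.69 / 201.0619 = 90671.18 W/m

90671.18


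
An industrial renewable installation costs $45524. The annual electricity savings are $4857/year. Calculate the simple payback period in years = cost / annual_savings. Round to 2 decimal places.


Simple payback period = initial cost / annual savings
Payback = 45524 / 4857
Payback = 9.37 years

9.37


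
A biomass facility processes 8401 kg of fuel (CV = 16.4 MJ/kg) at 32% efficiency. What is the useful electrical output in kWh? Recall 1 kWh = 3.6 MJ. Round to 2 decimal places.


Total energy = mass * CV = 8401 * 16.4 = 137776.4 MJ
Useful energy = total * eta = 137776.4 * 0.32 = 44088.45 MJ
Convert to kWh: 44088.45 / 3.6
Useful energy = 12246.79 kWh

12246.79


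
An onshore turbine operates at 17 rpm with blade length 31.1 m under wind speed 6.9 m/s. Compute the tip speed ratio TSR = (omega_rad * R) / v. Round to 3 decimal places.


Convert rotational speed to rad/s:
  omega = 17 * 2 * pi / 60 = 1.7802 rad/s
Compute tip speed:
  v_tip = omega * R = 1.7802 * 31.1 = 55.365 m/s
Tip speed ratio:
  TSR = v_tip / v_wind = 55.365 / 6.9 = 8.024

8.024


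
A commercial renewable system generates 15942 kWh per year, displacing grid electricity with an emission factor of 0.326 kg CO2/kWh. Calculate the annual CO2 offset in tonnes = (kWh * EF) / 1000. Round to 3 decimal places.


CO2 offset in kg = generation * emission_factor
CO2 offset = 15942 * 0.326 = 5197.09 kg
Convert to tonnes:
  CO2 offset = 5197.09 / 1000 = 5.197 tonnes

5.197


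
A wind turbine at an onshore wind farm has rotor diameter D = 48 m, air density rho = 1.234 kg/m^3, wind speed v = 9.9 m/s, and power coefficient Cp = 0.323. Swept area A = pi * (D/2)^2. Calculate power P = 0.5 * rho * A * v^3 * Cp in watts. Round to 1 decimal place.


Step 1 -- Compute swept area:
  A = pi * (D/2)^2 = pi * (48/2)^2 = 1809.56 m^2
Step 2 -- Apply wind power equation:
  P = 0.5 * rho * A * v^3 * Cp
  v^3 = 9.9^3 = 970.299
  P = 0.5 * 1.234 * 1809.56 * 970.299 * 0.323
  P = 349917.5 W

349917.5


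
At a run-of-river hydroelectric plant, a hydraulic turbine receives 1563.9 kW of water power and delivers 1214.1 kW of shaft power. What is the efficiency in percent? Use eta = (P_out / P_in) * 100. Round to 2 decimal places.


Turbine efficiency = (output power / input power) * 100
eta = (1214.1 / 1563.9) * 100
eta = 77.63%

77.63


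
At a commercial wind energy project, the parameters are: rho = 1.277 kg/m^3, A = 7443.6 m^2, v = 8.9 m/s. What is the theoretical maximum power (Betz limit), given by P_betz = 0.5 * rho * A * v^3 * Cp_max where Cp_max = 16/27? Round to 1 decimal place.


The Betz coefficient Cp_max = 16/27 = 0.5926
v^3 = 8.9^3 = 704.969
P_betz = 0.5 * rho * A * v^3 * Cp_max
P_betz = 0.5 * 1.277 * 7443.6 * 704.969 * 0.5926
P_betz = 1985501.3 W

1985501.3


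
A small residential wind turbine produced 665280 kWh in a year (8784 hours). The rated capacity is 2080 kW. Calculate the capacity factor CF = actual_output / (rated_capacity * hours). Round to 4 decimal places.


Capacity factor = actual output / maximum possible output
Maximum possible = rated * hours = 2080 * 8784 = 18270720 kWh
CF = 665280 / 18270720
CF = 0.0364

0.0364


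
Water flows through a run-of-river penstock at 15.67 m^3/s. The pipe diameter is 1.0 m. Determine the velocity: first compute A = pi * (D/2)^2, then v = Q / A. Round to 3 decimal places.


Compute pipe cross-sectional area:
  A = pi * (D/2)^2 = pi * (1.0/2)^2 = 0.7854 m^2
Calculate velocity:
  v = Q / A = 15.67 / 0.7854
  v = 19.952 m/s

19.952


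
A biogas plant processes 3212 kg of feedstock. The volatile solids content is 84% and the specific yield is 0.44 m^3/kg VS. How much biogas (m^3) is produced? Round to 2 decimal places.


Compute volatile solids:
  VS = mass * VS_fraction = 3212 * 0.84 = 2698.08 kg
Calculate biogas volume:
  Biogas = VS * specific_yield = 2698.08 * 0.44
  Biogas = 1187.16 m^3

1187.16


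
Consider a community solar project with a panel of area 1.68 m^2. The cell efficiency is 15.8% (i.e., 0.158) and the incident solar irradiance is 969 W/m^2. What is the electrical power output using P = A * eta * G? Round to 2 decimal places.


Use the solar power formula P = A * eta * G.
Given: A = 1.68 m^2, eta = 0.158, G = 969 W/m^2
P = 1.68 * 0.158 * 969
P = 257.21 W

257.21


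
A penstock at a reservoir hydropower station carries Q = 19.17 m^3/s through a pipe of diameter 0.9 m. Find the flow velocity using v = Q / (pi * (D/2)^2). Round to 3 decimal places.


Compute pipe cross-sectional area:
  A = pi * (D/2)^2 = pi * (0.9/2)^2 = 0.6362 m^2
Calculate velocity:
  v = Q / A = 19.17 / 0.6362
  v = 30.133 m/s

30.133


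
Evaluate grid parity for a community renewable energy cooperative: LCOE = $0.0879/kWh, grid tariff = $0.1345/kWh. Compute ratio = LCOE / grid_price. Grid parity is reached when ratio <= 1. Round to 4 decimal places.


Compare LCOE to grid price:
  LCOE = $0.0879/kWh, Grid price = $0.1345/kWh
  Ratio = LCOE / grid_price = 0.0879 / 0.1345 = 0.6535
  Grid parity achieved (ratio <= 1)? yes

0.6535


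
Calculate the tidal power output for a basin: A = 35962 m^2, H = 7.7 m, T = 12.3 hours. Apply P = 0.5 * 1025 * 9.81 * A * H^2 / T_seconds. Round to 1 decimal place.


Convert period to seconds: T = 12.3 * 3600 = 44280.0 s
H^2 = 7.7^2 = 59.29
P = 0.5 * rho * g * A * H^2 / T
P = 0.5 * 1025 * 9.81 * 35962 * 59.29 / 44280.0
P = 242092.1 W

242092.1


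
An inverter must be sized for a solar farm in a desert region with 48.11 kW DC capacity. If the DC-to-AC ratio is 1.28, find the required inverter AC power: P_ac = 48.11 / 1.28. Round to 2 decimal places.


The inverter AC capacity is determined by the DC/AC ratio.
Given: P_dc = 48.11 kW, DC/AC ratio = 1.28
P_ac = P_dc / ratio = 48.11 / 1.28
P_ac = 37.59 kW

37.59


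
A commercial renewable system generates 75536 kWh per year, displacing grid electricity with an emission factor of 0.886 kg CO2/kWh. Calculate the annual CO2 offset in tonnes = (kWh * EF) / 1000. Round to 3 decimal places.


CO2 offset in kg = generation * emission_factor
CO2 offset = 75536 * 0.886 = 66924.9 kg
Convert to tonnes:
  CO2 offset = 66924.9 / 1000 = 66.925 tonnes

66.925


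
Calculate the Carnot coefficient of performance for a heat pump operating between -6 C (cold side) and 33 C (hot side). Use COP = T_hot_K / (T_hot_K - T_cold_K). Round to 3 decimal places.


Convert to Kelvin:
  T_hot = 33 + 273.15 = 306.15 K
  T_cold = -6 + 273.15 = 267.15 K
Apply Carnot COP formula:
  COP = T_hot_K / (T_hot_K - T_cold_K) = 306.15 / 39.0
  COP = 7.850

7.850


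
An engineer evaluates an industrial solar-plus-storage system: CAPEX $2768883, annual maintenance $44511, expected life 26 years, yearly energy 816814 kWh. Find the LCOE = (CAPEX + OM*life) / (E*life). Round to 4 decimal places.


Total cost = CAPEX + OM * lifetime = 2768883 + 44511 * 26 = 2768883 + 1157286 = 3926169
Total generation = annual * lifetime = 816814 * 26 = 21237164 kWh
LCOE = 3926169 / 21237164
LCOE = 0.1849 $/kWh

0.1849


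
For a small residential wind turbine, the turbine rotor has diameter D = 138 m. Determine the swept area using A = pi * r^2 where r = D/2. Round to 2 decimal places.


Compute the rotor radius:
  r = D / 2 = 138 / 2 = 69.0 m
Calculate swept area:
  A = pi * r^2 = pi * 69.0^2
  A = 14957.12 m^2

14957.12


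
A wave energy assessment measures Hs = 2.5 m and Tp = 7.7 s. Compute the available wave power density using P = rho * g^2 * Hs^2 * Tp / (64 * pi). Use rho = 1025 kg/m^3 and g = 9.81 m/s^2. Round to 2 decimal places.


Apply wave power formula:
  g^2 = 9.81^2 = 96.2361
  Hs^2 = 2.5^2 = 6.25
  Numerator = rho * g^2 * Hs^2 * Tp = 1025 * 96.2361 * 6.25 * 7.7 = 4747146.37
  Denominator = 64 * pi = 201.0619
  P = 4747146.37 / 201.0619 = 23610.37 W/m

23610.37


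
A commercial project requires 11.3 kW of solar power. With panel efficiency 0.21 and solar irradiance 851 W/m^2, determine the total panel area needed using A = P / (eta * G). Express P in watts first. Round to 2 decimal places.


Convert target power to watts: P = 11.3 * 1000 = 11300.0 W
Compute denominator: eta * G = 0.21 * 851 = 178.71
Required area A = P / (eta * G) = 11300.0 / 178.71
A = 63.23 m^2

63.23


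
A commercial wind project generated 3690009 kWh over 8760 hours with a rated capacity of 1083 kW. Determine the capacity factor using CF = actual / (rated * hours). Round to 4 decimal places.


Capacity factor = actual output / maximum possible output
Maximum possible = rated * hours = 1083 * 8760 = 9487080 kWh
CF = 3690009 / 9487080
CF = 0.3890

0.3890


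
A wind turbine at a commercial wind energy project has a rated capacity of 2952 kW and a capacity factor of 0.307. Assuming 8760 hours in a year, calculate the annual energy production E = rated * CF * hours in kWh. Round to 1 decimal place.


Annual energy = rated_kW * capacity_factor * hours_per_year
Given: P_rated = 2952 kW, CF = 0.307, hours = 8760
E = 2952 * 0.307 * 8760
E = 7938872.6 kWh

7938872.6


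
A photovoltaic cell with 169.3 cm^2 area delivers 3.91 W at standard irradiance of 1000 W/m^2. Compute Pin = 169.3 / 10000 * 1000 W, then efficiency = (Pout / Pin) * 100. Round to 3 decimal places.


First compute the input power:
  Pin = area_cm2 / 10000 * G = 169.3 / 10000 * 1000 = 16.93 W
Then compute efficiency:
  Efficiency = (Pout / Pin) * 100 = (3.91 / 16.93) * 100
  Efficiency = 23.095%

23.095


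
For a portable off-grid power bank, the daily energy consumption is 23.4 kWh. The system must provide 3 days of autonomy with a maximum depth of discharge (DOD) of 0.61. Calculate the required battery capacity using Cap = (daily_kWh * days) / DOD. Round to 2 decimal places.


Total energy needed = daily * days = 23.4 * 3 = 70.2 kWh
Account for depth of discharge:
  Cap = total_energy / DOD = 70.2 / 0.61
  Cap = 115.08 kWh

115.08
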